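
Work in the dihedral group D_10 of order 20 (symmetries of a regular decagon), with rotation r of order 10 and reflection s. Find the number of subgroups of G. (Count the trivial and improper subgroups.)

22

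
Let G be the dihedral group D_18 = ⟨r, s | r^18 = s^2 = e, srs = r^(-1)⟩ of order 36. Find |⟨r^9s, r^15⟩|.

12

|⟨r^9s⟩| = 2 and |⟨r^15⟩| = 6, so |H| is a multiple of lcm(2, 6) = 6 and divides |G| = 36.
Closing under the operation: H = {e, r^3, r^6, r^9, r^12, r^15, s, r^3s, r^6s, r^9s, r^12s, r^15s}, so |H| = 12.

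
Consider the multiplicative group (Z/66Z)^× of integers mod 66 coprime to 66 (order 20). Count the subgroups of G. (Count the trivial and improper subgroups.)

10

|G| = 20, so by Lagrange every subgroup order divides 20. Divisors: 1, 2, 4, 5, 10, 20.
Subgroups by order — order 1: 1; order 2: 3; order 4: 1; order 5: 1; order 10: 3; order 20: 1.
Total: 1 + 3 + 1 + 1 + 3 + 1 = 10.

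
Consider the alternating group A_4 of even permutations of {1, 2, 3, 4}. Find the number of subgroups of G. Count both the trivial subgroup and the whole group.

10

|G| = 12, so by Lagrange every subgroup order divides 12. Divisors: 1, 2, 3, 4, 6, 12.
Subgroups by order — order 1: 1; order 2: 3; order 3: 4; order 4: 1; order 6: 0; order 12: 1.
Total: 1 + 3 + 4 + 1 + 0 + 1 = 10.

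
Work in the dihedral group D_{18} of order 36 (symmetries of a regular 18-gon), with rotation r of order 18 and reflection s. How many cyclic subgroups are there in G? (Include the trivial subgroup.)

24

A cyclic subgroup of order d is generated by each of its φ(d) elements of order d, so the cyclic subgroups of order d number (#elements of order d)/φ(d).
Cyclic subgroups by order — order 1: 1; order 2: 19; order 3: 1; order 6: 1; order 9: 1; order 18: 1.
Total: 24.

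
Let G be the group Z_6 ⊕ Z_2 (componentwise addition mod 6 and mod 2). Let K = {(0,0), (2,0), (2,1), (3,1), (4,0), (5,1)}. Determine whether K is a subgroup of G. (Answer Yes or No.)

(2,1) ∈ K but its inverse (4,1) ∉ K, so K is not a subgroup.

No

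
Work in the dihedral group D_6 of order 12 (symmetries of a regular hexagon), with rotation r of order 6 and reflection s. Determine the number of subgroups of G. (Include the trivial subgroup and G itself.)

16

|G| = 12, so by Lagrange every subgroup order divides 12. Divisors: 1, 2, 3, 4, 6, 12.
Subgroups by order — order 1: 1; order 2: 7; order 3: 1; order 4: 3; order 6: 3; order 12: 1.
Total: 1 + 7 + 1 + 3 + 3 + 1 = 16.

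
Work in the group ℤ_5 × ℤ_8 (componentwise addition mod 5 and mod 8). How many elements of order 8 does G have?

An element (a,b) has order lcm(ord(a), ord(b)); count pairs with lcm equal to 8.
Enumerating gives 4 such elements.

4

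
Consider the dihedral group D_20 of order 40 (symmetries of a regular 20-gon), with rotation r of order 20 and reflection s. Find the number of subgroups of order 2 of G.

|G| = 40 and 2 | 40, so subgroups of order 2 are possible by Lagrange.
The subgroups of order 2 are: {e, r^10}; {e, r^10s}; {e, r^11s}; {e, r^12s}; … (21 in all).
So G has 21 subgroups of order 2.

21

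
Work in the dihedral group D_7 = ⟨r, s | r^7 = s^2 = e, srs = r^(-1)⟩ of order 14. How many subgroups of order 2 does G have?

|G| = 14 and 2 | 14, so subgroups of order 2 are possible by Lagrange.
The subgroups of order 2 are: {e, r^2s}; {e, r^3s}; {e, r^4s}; {e, r^5s}; … (7 in all).
So G has 7 subgroups of order 2.

7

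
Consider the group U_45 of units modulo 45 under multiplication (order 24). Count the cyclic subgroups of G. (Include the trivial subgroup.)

Each element a generates a cyclic subgroup ⟨a⟩; distinct elements may generate the same one (a cyclic group of order d has φ(d) generators).
Cyclic subgroups by order — order 1: 1; order 2: 3; order 3: 1; order 4: 2; order 6: 3; order 12: 2.
Total: 12.

12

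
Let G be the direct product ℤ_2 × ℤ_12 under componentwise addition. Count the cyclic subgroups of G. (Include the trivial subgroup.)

12

Group the elements of G by the cyclic subgroup they generate; each cyclic subgroup of order d accounts for φ(d) elements.
Cyclic subgroups by order — order 1: 1; order 2: 3; order 3: 1; order 4: 2; order 6: 3; order 12: 2.
Total: 12.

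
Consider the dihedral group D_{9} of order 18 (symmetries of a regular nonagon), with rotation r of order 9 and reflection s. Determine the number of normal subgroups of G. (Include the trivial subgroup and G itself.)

4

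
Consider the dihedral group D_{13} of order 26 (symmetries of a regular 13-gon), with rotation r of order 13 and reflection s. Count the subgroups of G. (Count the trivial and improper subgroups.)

16

|G| = 26, so by Lagrange every subgroup order divides 26. Divisors: 1, 2, 13, 26.
Subgroups by order — order 1: 1; order 2: 13; order 13: 1; order 26: 1.
Total: 1 + 13 + 1 + 1 = 16.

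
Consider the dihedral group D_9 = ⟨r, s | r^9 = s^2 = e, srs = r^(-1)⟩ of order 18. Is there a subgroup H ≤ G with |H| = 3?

Yes

3 | 18. A subgroup of order 3 is {e, r^3, r^6}.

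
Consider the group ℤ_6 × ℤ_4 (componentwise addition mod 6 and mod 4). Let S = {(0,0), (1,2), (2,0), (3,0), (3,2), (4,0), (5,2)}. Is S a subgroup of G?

|S| = 7 does not divide |G| = 24, so by Lagrange S is not a subgroup.

No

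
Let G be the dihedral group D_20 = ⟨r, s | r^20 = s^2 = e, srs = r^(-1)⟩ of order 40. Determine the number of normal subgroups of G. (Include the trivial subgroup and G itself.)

G has 48 subgroups. Checking conjugation-invariance by order — order 1: 1/1 normal; order 2: 1/21 normal; order 4: 1/11 normal; order 5: 1/1 normal; order 8: 0/5 normal; order 10: 1/5 normal; order 20: 3/3 normal; order 40: 1/1 normal.
Total normal subgroups: 9.

9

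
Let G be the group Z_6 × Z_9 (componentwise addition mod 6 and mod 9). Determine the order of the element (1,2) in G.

The order of (1,2) in Z_6 × Z_9 is lcm(ord(1) in Z_6, ord(2) in Z_9).
ord(1) = 6 and ord(2) = 9, so |⟨(1,2)⟩| = lcm(6, 9) = 18.

18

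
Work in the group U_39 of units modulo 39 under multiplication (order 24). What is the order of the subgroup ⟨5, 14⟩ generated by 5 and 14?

|⟨5⟩| = 4 and |⟨14⟩| = 2, so |H| is a multiple of lcm(4, 2) = 4 and divides |G| = 24.
Closing under the operation: H = {1, 5, 8, 14, 25, 31, 34, 38}, so |H| = 8.

8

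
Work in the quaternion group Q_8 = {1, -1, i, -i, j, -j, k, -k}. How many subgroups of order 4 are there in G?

3

|G| = 8 and 4 | 8, so subgroups of order 4 are possible by Lagrange.
The subgroups of order 4 are: {1, -1, i, -i}; {1, -1, j, -j}; {1, -1, k, -k}.
So G has 3 subgroups of order 4.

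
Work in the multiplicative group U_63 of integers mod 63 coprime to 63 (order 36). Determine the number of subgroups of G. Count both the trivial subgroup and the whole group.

|G| = 36, so by Lagrange every subgroup order divides 36. Divisors: 1, 2, 3, 4, 6, 9, 12, 18, 36.
Subgroups by order — order 1: 1; order 2: 3; order 3: 4; order 4: 1; order 6: 12; order 9: 1; order 12: 4; order 18: 3; order 36: 1.
Total: 1 + 3 + 4 + 1 + 12 + 1 + 4 + 3 + 1 = 30.

30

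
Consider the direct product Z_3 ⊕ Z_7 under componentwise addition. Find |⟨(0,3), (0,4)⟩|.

|⟨(0,3)⟩| = 7 and |⟨(0,4)⟩| = 7, so |H| is a multiple of lcm(7, 7) = 7 and divides |G| = 21.
Closing under the operation: H = {(0,0), (0,1), (0,2), (0,3), (0,4), (0,5), (0,6)}, so |H| = 7.

7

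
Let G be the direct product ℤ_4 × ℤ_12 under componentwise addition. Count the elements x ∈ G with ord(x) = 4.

An element (a,b) has order lcm(ord(a), ord(b)); count pairs with lcm equal to 4.
Enumerating gives 12 such elements.

12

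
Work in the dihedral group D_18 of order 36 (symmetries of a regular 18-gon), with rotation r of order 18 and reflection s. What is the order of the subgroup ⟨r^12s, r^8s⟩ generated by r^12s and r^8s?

|⟨r^12s⟩| = 2 and |⟨r^8s⟩| = 2, so |H| is a multiple of lcm(2, 2) = 2 and divides |G| = 36.
Closing under the operation: H = {e, r^2, r^4, r^6, r^8, r^10, r^12, r^14, r^16, s, r^2s, r^4s, r^6s, r^8s, r^10s, r^12s, r^14s, r^16s}, so |H| = 18.

18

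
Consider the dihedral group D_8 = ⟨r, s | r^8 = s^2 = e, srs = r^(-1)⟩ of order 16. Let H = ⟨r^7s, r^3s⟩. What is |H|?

4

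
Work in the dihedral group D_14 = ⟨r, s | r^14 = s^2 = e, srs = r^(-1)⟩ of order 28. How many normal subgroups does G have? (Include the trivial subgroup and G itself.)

7

G has 28 subgroups. Checking conjugation-invariance by order — order 1: 1/1 normal; order 2: 1/15 normal; order 4: 0/7 normal; order 7: 1/1 normal; order 14: 3/3 normal; order 28: 1/1 normal.
Total normal subgroups: 7.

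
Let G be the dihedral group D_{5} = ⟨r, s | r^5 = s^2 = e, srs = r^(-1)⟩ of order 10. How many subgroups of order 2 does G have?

5

|G| = 10 and 2 | 10, so subgroups of order 2 are possible by Lagrange.
The subgroups of order 2 are: {e, r^2s}; {e, r^3s}; {e, r^4s}; {e, rs}; … (5 in all).
So G has 5 subgroups of order 2.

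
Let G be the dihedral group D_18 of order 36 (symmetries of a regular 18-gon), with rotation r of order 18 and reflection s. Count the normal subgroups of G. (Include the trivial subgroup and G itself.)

G has 45 subgroups. Checking conjugation-invariance by order — order 1: 1/1 normal; order 2: 1/19 normal; order 3: 1/1 normal; order 4: 0/9 normal; order 6: 1/7 normal; order 9: 1/1 normal; order 12: 0/3 normal; order 18: 3/3 normal; order 36: 1/1 normal.
Total normal subgroups: 9.

9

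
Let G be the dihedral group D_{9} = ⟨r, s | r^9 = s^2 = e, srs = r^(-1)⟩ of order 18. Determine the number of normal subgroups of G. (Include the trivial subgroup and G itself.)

4

G has 16 subgroups. Checking conjugation-invariance by order — order 1: 1/1 normal; order 2: 0/9 normal; order 3: 1/1 normal; order 6: 0/3 normal; order 9: 1/1 normal; order 18: 1/1 normal.
Total normal subgroups: 4.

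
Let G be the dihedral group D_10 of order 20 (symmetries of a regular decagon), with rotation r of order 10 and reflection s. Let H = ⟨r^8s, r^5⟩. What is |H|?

|⟨r^8s⟩| = 2 and |⟨r^5⟩| = 2, so |H| is a multiple of lcm(2, 2) = 2 and divides |G| = 20.
Closing under the operation: H = {e, r^5, r^3s, r^8s}, so |H| = 4.

4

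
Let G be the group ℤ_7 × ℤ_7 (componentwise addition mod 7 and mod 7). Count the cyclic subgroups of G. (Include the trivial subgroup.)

9

Each element a generates a cyclic subgroup ⟨a⟩; distinct elements may generate the same one (a cyclic group of order d has φ(d) generators).
Cyclic subgroups by order — order 1: 1; order 7: 8.
Total: 9.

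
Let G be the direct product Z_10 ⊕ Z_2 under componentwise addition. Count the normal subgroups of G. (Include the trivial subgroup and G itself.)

G is abelian, so every subgroup is normal.
G has 10 subgroups in total, hence 10 normal subgroups.

10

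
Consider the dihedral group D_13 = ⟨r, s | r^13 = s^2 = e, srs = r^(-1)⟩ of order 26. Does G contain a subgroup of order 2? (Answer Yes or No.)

2 | 26. A subgroup of order 2 is {e, r^10s}.

Yes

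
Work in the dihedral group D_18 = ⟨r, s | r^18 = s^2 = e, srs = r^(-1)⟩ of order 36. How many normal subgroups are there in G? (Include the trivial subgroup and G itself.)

9

G has 45 subgroups. Checking conjugation-invariance by order — order 1: 1/1 normal; order 2: 1/19 normal; order 3: 1/1 normal; order 4: 0/9 normal; order 6: 1/7 normal; order 9: 1/1 normal; order 12: 0/3 normal; order 18: 3/3 normal; order 36: 1/1 normal.
Total normal subgroups: 9.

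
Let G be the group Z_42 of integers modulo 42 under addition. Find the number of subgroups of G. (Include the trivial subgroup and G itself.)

8

A cyclic group of order 42 has exactly one subgroup for each divisor of 42.
Divisors of 42: 1, 2, 3, 6, 7, 14, 21, 42.
So Z_42 has 8 subgroups.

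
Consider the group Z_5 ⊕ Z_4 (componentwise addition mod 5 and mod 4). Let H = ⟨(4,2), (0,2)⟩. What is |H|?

10

|⟨(4,2)⟩| = 10 and |⟨(0,2)⟩| = 2, so |H| is a multiple of lcm(10, 2) = 10 and divides |G| = 20.
Closing under the operation: H = {(0,0), (0,2), (1,0), (1,2), (2,0), (2,2), (3,0), (3,2), (4,0), (4,2)}, so |H| = 10.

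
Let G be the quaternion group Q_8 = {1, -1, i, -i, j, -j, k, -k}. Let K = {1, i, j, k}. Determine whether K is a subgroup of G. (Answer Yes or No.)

j ∈ K but its inverse -j ∉ K, so K is not a subgroup.

No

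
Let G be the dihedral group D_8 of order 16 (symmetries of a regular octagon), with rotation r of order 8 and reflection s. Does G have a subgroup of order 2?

2 | 16. A subgroup of order 2 is {e, r^2s}.

Yes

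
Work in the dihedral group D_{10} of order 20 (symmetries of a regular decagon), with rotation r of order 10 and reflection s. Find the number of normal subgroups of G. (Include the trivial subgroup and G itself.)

G has 22 subgroups. Checking conjugation-invariance by order — order 1: 1/1 normal; order 2: 1/11 normal; order 4: 0/5 normal; order 5: 1/1 normal; order 10: 3/3 normal; order 20: 1/1 normal.
Total normal subgroups: 7.

7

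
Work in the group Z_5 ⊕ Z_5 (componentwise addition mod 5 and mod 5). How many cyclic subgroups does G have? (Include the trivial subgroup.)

Group the elements of G by the cyclic subgroup they generate; each cyclic subgroup of order d accounts for φ(d) elements.
Cyclic subgroups by order — order 1: 1; order 5: 6.
Total: 7.

7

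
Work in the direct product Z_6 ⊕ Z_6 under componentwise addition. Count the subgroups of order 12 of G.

4

|G| = 36 and 12 | 36, so subgroups of order 12 are possible by Lagrange.
The subgroups of order 12 are: {(0,0), (0,1), (0,2), (0,3), (0,4), (0,5), (3,0), (3,1), (3,2), (3,3), (3,4), (3,5)}; {(0,0), (0,3), (1,0), (1,3), (2,0), (2,3), (3,0), (3,3), (4,0), (4,3), (5,0), (5,3)}; {(0,0), (0,3), (1,1), (1,4), (2,2), (2,5), (3,0), (3,3), (4,1), (4,4), (5,2), (5,5)}; {(0,0), (0,3), (1,2), (1,5), (2,1), (2,4), (3,0), (3,3), (4,2), (4,5), (5,1), (5,4)}.
So G has 4 subgroups of order 12.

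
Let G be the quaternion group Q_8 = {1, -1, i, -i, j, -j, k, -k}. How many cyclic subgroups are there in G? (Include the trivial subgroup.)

5

A cyclic subgroup of order d is generated by each of its φ(d) elements of order d, so the cyclic subgroups of order d number (#elements of order d)/φ(d).
Cyclic subgroups by order — order 1: 1; order 2: 1; order 4: 3.
Total: 5.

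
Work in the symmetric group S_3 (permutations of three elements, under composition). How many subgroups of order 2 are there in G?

3

|G| = 6 and 2 | 6, so subgroups of order 2 are possible by Lagrange.
The subgroups of order 2 are: {e, (1 2)}; {e, (1 3)}; {e, (2 3)}.
So G has 3 subgroups of order 2.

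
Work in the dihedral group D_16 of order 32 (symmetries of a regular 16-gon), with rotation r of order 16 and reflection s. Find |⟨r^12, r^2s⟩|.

|⟨r^12⟩| = 4 and |⟨r^2s⟩| = 2, so |H| is a multiple of lcm(4, 2) = 4 and divides |G| = 32.
Closing under the operation: H = {e, r^4, r^8, r^12, r^2s, r^6s, r^10s, r^14s}, so |H| = 8.

8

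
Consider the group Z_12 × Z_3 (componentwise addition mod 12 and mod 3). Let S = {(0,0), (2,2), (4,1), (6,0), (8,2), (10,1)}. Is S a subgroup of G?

|S| = 6 divides |G| = 36, consistent with Lagrange.
S contains the identity, every element's inverse is in S, and S is closed under +: it is a subgroup.
In fact S = ⟨(10,1)⟩.

Yes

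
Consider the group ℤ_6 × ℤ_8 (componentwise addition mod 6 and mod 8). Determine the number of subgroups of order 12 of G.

|G| = 48 and 12 | 48, so subgroups of order 12 are possible by Lagrange.
The subgroups of order 12 are: {(0,0), (0,2), (0,4), (0,6), (2,0), (2,2), (2,4), (2,6), (4,0), (4,2), (4,4), (4,6)}; {(0,0), (0,4), (1,0), (1,4), (2,0), (2,4), (3,0), (3,4), (4,0), (4,4), (5,0), (5,4)}; {(0,0), (0,4), (1,2), (1,6), (2,0), (2,4), (3,2), (3,6), (4,0), (4,4), (5,2), (5,6)}.
So G has 3 subgroups of order 12.

3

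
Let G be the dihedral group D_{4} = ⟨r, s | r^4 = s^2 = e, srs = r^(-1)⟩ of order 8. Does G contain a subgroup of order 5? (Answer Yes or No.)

5 does not divide |G| = 8, so by Lagrange no subgroup of order 5 exists.

No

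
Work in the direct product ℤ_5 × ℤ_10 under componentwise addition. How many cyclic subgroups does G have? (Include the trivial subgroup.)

Each element a generates a cyclic subgroup ⟨a⟩; distinct elements may generate the same one (a cyclic group of order d has φ(d) generators).
Cyclic subgroups by order — order 1: 1; order 2: 1; order 5: 6; order 10: 6.
Total: 14.

14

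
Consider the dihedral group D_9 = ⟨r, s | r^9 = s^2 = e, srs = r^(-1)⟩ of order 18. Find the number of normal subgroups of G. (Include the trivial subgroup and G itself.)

G has 16 subgroups. Checking conjugation-invariance by order — order 1: 1/1 normal; order 2: 0/9 normal; order 3: 1/1 normal; order 6: 0/3 normal; order 9: 1/1 normal; order 18: 1/1 normal.
Total normal subgroups: 4.

4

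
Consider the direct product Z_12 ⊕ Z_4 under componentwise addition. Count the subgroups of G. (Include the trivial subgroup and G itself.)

|G| = 48, so by Lagrange every subgroup order divides 48. Divisors: 1, 2, 3, 4, 6, 8, 12, 16, 24, 48.
Subgroups by order — order 1: 1; order 2: 3; order 3: 1; order 4: 7; order 6: 3; order 8: 3; order 12: 7; order 16: 1; order 24: 3; order 48: 1.
Total: 1 + 3 + 1 + 7 + 3 + 3 + 7 + 1 + 3 + 1 = 30.

30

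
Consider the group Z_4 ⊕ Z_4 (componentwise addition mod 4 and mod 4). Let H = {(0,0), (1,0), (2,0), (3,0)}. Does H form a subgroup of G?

Yes

|H| = 4 divides |G| = 16, consistent with Lagrange.
H contains the identity, every element's inverse is in H, and H is closed under +: it is a subgroup.
In fact H = ⟨(1,0)⟩.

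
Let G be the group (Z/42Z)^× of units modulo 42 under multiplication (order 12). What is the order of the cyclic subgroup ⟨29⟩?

Compute successive powers of 29 mod 42: 29, 1; 29^2 ≡ 1 (mod 42).
So |⟨29⟩| = 2.

2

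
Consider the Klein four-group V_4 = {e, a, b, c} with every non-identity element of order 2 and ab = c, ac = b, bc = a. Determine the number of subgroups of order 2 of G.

3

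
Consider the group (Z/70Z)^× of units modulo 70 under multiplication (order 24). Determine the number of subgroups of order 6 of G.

3

|G| = 24 and 6 | 24, so subgroups of order 6 are possible by Lagrange.
The subgroups of order 6 are: {1, 11, 19, 51, 59, 69}; {1, 9, 11, 29, 39, 51}; {1, 11, 31, 41, 51, 61}.
So G has 3 subgroups of order 6.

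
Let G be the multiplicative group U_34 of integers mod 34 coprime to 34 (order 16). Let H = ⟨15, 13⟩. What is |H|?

8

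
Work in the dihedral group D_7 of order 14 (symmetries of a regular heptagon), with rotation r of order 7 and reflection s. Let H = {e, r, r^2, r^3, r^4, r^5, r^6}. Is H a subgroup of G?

Yes

|H| = 7 divides |G| = 14, consistent with Lagrange.
H contains the identity, every element's inverse is in H, and H is closed under ·: it is a subgroup.
In fact H = ⟨r^4⟩.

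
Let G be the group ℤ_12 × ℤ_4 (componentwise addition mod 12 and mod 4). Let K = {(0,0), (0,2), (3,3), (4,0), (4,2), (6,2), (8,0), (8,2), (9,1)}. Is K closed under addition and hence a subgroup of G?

No

|K| = 9 does not divide |G| = 48, so by Lagrange K is not a subgroup.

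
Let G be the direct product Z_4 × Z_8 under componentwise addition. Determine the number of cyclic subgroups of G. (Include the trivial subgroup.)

A cyclic subgroup of order d is generated by each of its φ(d) elements of order d, so the cyclic subgroups of order d number (#elements of order d)/φ(d).
Cyclic subgroups by order — order 1: 1; order 2: 3; order 4: 6; order 8: 4.
Total: 14.

14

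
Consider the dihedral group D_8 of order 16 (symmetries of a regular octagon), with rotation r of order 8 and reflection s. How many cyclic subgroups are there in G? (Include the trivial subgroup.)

Group the elements of G by the cyclic subgroup they generate; each cyclic subgroup of order d accounts for φ(d) elements.
Cyclic subgroups by order — order 1: 1; order 2: 9; order 4: 1; order 8: 1.
Total: 12.

12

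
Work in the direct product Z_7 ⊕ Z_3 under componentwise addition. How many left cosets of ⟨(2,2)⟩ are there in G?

1

|⟨(2,2)⟩| = 21 and |G| = 21.
By Lagrange, [G : H] = |G|/|H| = 21/21 = 1.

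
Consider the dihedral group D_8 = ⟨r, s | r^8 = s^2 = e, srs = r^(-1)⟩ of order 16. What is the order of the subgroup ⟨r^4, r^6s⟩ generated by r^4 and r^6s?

4

|⟨r^4⟩| = 2 and |⟨r^6s⟩| = 2, so |H| is a multiple of lcm(2, 2) = 2 and divides |G| = 16.
Closing under the operation: H = {e, r^4, r^2s, r^6s}, so |H| = 4.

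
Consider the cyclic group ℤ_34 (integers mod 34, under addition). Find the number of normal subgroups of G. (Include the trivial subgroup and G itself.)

G is abelian, so every subgroup is normal.
G has 4 subgroups in total, hence 4 normal subgroups.

4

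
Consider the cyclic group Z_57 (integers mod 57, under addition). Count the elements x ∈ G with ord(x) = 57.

36

In a cyclic group of order 57, the number of elements of order d (for d | 57) is φ(d).
φ(57) = 36.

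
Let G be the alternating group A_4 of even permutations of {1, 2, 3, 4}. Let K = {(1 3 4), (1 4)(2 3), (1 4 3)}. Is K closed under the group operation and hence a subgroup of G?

No

The identity e ∉ K, so K is not a subgroup.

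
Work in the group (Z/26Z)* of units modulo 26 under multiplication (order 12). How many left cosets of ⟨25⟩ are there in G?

6

|⟨25⟩| = 2 and |G| = 12.
By Lagrange, [G : H] = |G|/|H| = 12/2 = 6.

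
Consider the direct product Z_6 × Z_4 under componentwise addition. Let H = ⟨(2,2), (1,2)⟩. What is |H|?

12

|⟨(2,2)⟩| = 6 and |⟨(1,2)⟩| = 6, so |H| is a multiple of lcm(6, 6) = 6 and divides |G| = 24.
Closing under the operation: H = {(0,0), (0,2), (1,0), (1,2), (2,0), (2,2), (3,0), (3,2), (4,0), (4,2), (5,0), (5,2)}, so |H| = 12.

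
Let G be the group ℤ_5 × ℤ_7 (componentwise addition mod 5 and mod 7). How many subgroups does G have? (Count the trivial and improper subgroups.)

|G| = 35, so by Lagrange every subgroup order divides 35. Divisors: 1, 5, 7, 35.
Subgroups by order — order 1: 1; order 5: 1; order 7: 1; order 35: 1.
Total: 1 + 1 + 1 + 1 = 4.

4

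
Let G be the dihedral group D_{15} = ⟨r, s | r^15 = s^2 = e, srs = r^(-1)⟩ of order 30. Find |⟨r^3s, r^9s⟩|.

|⟨r^3s⟩| = 2 and |⟨r^9s⟩| = 2, so |H| is a multiple of lcm(2, 2) = 2 and divides |G| = 30.
Closing under the operation: H = {e, r^3, r^6, r^9, r^12, s, r^3s, r^6s, r^9s, r^12s}, so |H| = 10.

10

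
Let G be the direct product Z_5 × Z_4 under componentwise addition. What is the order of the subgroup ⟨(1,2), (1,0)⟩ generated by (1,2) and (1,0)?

10

|⟨(1,2)⟩| = 10 and |⟨(1,0)⟩| = 5, so |H| is a multiple of lcm(10, 5) = 10 and divides |G| = 20.
Closing under the operation: H = {(0,0), (0,2), (1,0), (1,2), (2,0), (2,2), (3,0), (3,2), (4,0), (4,2)}, so |H| = 10.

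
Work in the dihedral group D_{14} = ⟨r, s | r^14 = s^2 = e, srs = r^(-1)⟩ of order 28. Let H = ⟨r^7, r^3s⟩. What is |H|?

4

|⟨r^7⟩| = 2 and |⟨r^3s⟩| = 2, so |H| is a multiple of lcm(2, 2) = 2 and divides |G| = 28.
Closing under the operation: H = {e, r^7, r^3s, r^10s}, so |H| = 4.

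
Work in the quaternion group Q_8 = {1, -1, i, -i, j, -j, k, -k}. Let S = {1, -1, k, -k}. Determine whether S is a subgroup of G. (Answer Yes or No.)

|S| = 4 divides |G| = 8, consistent with Lagrange.
S contains the identity, every element's inverse is in S, and S is closed under ·: it is a subgroup.
In fact S = ⟨-k⟩.

Yes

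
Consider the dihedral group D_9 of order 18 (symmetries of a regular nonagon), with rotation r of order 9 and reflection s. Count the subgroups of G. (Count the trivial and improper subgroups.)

|G| = 18, so by Lagrange every subgroup order divides 18. Divisors: 1, 2, 3, 6, 9, 18.
Subgroups by order — order 1: 1; order 2: 9; order 3: 1; order 6: 3; order 9: 1; order 18: 1.
Total: 1 + 9 + 1 + 3 + 1 + 1 = 16.

16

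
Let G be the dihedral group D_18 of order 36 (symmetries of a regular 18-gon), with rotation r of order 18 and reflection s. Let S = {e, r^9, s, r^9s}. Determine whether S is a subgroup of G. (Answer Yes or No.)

Yes

|S| = 4 divides |G| = 36, consistent with Lagrange.
S contains the identity, every element's inverse is in S, and S is closed under ·: it is a subgroup.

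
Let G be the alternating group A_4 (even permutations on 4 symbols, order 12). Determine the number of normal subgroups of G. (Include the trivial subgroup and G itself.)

3

G has 10 subgroups. Checking conjugation-invariance by order — order 1: 1/1 normal; order 2: 0/3 normal; order 3: 0/4 normal; order 4: 1/1 normal; order 12: 1/1 normal.
Total normal subgroups: 3.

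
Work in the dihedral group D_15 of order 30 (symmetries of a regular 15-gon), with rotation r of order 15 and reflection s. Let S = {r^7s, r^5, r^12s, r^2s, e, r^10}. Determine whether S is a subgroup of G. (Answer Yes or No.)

|S| = 6 divides |G| = 30, consistent with Lagrange.
S contains the identity, every element's inverse is in S, and S is closed under ·: it is a subgroup.

Yes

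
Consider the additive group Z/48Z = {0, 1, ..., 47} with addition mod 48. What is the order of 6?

8

In Z/48Z, the order of an element a is n/gcd(a, n).
gcd(6, 48) = 6, so |⟨6⟩| = 48/6 = 8.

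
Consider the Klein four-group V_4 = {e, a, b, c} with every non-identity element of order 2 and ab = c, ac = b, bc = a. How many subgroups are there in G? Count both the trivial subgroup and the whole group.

5

|G| = 4, so by Lagrange every subgroup order divides 4. Divisors: 1, 2, 4.
Subgroups by order — order 1: 1; order 2: 3; order 4: 1.
Total: 1 + 3 + 1 = 5.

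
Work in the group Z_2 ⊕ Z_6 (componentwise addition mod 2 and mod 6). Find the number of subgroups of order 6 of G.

3

|G| = 12 and 6 | 12, so subgroups of order 6 are possible by Lagrange.
The subgroups of order 6 are: {(0,0), (0,1), (0,2), (0,3), (0,4), (0,5)}; {(0,0), (0,2), (0,4), (1,0), (1,2), (1,4)}; {(0,0), (0,2), (0,4), (1,1), (1,3), (1,5)}.
So G has 3 subgroups of order 6.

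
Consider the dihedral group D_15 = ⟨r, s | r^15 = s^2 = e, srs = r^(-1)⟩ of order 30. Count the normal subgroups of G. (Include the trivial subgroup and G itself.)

5

G has 28 subgroups. Checking conjugation-invariance by order — order 1: 1/1 normal; order 2: 0/15 normal; order 3: 1/1 normal; order 5: 1/1 normal; order 6: 0/5 normal; order 10: 0/3 normal; order 15: 1/1 normal; order 30: 1/1 normal.
Total normal subgroups: 5.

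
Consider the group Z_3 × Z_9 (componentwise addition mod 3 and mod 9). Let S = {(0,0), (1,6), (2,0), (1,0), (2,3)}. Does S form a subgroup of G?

|S| = 5 does not divide |G| = 27, so by Lagrange S is not a subgroup.

No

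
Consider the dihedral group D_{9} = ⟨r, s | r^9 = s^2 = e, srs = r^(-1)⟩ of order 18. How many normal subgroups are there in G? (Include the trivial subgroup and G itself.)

G has 16 subgroups. Checking conjugation-invariance by order — order 1: 1/1 normal; order 2: 0/9 normal; order 3: 1/1 normal; order 6: 0/3 normal; order 9: 1/1 normal; order 18: 1/1 normal.
Total normal subgroups: 4.

4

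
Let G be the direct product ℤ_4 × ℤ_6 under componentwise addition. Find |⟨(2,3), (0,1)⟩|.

|⟨(2,3)⟩| = 2 and |⟨(0,1)⟩| = 6, so |H| is a multiple of lcm(2, 6) = 6 and divides |G| = 24.
Closing under the operation: H = {(0,0), (0,1), (0,2), (0,3), (0,4), (0,5), (2,0), (2,1), (2,2), (2,3), (2,4), (2,5)}, so |H| = 12.

12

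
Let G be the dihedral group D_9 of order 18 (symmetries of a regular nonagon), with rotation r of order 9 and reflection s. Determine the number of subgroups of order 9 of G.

|G| = 18 and 9 | 18, so subgroups of order 9 are possible by Lagrange.
The subgroups of order 9 are: {e, r, r^2, r^3, r^4, r^5, r^6, r^7, r^8}.
So G has 1 subgroup of order 9.

1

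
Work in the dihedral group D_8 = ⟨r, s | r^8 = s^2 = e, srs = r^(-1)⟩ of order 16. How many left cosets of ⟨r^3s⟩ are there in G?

8

|⟨r^3s⟩| = 2 and |G| = 16.
By Lagrange, [G : H] = |G|/|H| = 16/2 = 8.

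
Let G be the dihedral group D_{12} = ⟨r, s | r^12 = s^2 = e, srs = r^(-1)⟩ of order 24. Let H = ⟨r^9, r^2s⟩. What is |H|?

|⟨r^9⟩| = 4 and |⟨r^2s⟩| = 2, so |H| is a multiple of lcm(4, 2) = 4 and divides |G| = 24.
Closing under the operation: H = {e, r^3, r^6, r^9, r^2s, r^5s, r^8s, r^11s}, so |H| = 8.

8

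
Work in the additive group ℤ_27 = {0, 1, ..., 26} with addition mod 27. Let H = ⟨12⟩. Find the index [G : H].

3

|⟨12⟩| = 9 and |G| = 27.
By Lagrange, [G : H] = |G|/|H| = 27/9 = 3.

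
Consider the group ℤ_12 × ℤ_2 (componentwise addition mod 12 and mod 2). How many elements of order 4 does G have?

An element (a,b) has order lcm(ord(a), ord(b)); count pairs with lcm equal to 4.
Enumerating gives 4 such elements.

4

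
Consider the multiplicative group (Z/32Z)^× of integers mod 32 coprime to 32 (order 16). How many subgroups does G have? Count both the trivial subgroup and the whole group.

11

|G| = 16, so by Lagrange every subgroup order divides 16. Divisors: 1, 2, 4, 8, 16.
Subgroups by order — order 1: 1; order 2: 3; order 4: 3; order 8: 3; order 16: 1.
Total: 1 + 3 + 3 + 3 + 1 = 11.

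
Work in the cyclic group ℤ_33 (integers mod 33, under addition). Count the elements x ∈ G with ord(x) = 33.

20

In a cyclic group of order 33, the number of elements of order d (for d | 33) is φ(d).
φ(33) = 20.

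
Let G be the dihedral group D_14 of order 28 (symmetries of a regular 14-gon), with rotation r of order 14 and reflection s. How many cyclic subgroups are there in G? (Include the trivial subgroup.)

18

Group the elements of G by the cyclic subgroup they generate; each cyclic subgroup of order d accounts for φ(d) elements.
Cyclic subgroups by order — order 1: 1; order 2: 15; order 7: 1; order 14: 1.
Total: 18.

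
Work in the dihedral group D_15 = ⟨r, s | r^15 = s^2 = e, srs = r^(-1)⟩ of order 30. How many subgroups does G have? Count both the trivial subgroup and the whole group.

|G| = 30, so by Lagrange every subgroup order divides 30. Divisors: 1, 2, 3, 5, 6, 10, 15, 30.
Subgroups by order — order 1: 1; order 2: 15; order 3: 1; order 5: 1; order 6: 5; order 10: 3; order 15: 1; order 30: 1.
Total: 1 + 15 + 1 + 1 + 5 + 3 + 1 + 1 = 28.

28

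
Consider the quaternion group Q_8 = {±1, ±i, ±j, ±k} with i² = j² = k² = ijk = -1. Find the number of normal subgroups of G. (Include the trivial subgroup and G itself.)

6

G has 6 subgroups. Checking conjugation-invariance by order — order 1: 1/1 normal; order 2: 1/1 normal; order 4: 3/3 normal; order 8: 1/1 normal.
Total normal subgroups: 6.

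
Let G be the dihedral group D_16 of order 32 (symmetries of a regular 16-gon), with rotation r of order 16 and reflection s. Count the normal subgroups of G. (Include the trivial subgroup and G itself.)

G has 36 subgroups. Checking conjugation-invariance by order — order 1: 1/1 normal; order 2: 1/17 normal; order 4: 1/9 normal; order 8: 1/5 normal; order 16: 3/3 normal; order 32: 1/1 normal.
Total normal subgroups: 8.

8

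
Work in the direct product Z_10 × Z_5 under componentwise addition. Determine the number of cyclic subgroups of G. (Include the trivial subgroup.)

Group the elements of G by the cyclic subgroup they generate; each cyclic subgroup of order d accounts for φ(d) elements.
Cyclic subgroups by order — order 1: 1; order 2: 1; order 5: 6; order 10: 6.
Total: 14.

14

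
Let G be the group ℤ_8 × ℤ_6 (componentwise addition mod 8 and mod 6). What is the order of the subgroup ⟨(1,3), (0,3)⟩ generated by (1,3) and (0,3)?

16

|⟨(1,3)⟩| = 8 and |⟨(0,3)⟩| = 2, so |H| is a multiple of lcm(8, 2) = 8 and divides |G| = 48.
Closing under the operation: H = {(0,0), (0,3), (1,0), (1,3), (2,0), (2,3), (3,0), (3,3), (4,0), (4,3), (5,0), (5,3), (6,0), (6,3), (7,0), (7,3)}, so |H| = 16.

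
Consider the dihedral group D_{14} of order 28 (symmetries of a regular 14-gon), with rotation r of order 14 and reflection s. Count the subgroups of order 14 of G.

|G| = 28 and 14 | 28, so subgroups of order 14 are possible by Lagrange.
The subgroups of order 14 are: {e, r, r^2, r^3, r^4, r^5, r^6, r^7, r^8, r^9, r^10, r^11, r^12, r^13}; {e, r^2, r^4, r^6, r^8, r^10, r^12, s, r^2s, r^4s, r^6s, r^8s, r^10s, r^12s}; {e, r^2, r^4, r^6, r^8, r^10, r^12, rs, r^3s, r^5s, r^7s, r^9s, r^11s, r^13s}.
So G has 3 subgroups of order 14.

3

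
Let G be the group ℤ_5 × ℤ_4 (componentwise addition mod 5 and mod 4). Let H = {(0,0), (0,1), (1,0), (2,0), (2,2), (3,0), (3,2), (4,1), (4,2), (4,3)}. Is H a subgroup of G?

(0,1) ∈ H but its inverse (0,3) ∉ H, so H is not a subgroup.

No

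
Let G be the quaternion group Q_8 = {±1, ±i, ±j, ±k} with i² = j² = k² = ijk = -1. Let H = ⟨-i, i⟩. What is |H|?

4

|⟨-i⟩| = 4 and |⟨i⟩| = 4, so |H| is a multiple of lcm(4, 4) = 4 and divides |G| = 8.
Closing under the operation: H = {1, -1, i, -i}, so |H| = 4.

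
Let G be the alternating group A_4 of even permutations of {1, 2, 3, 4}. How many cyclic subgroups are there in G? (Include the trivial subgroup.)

8

Group the elements of G by the cyclic subgroup they generate; each cyclic subgroup of order d accounts for φ(d) elements.
Cyclic subgroups by order — order 1: 1; order 2: 3; order 3: 4.
Total: 8.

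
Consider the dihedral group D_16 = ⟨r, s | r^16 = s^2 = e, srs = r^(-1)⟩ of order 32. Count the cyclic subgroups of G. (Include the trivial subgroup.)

Each element a generates a cyclic subgroup ⟨a⟩; distinct elements may generate the same one (a cyclic group of order d has φ(d) generators).
Cyclic subgroups by order — order 1: 1; order 2: 17; order 4: 1; order 8: 1; order 16: 1.
Total: 21.

21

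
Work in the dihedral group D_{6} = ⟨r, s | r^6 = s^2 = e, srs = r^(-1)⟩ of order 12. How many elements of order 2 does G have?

The elements of order 2 are: r^3, s, rs, r^2s, r^3s, r^4s, r^5s.
That's 7.

7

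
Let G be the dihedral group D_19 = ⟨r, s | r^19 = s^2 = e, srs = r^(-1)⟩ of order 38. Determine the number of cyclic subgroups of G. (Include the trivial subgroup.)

A cyclic subgroup of order d is generated by each of its φ(d) elements of order d, so the cyclic subgroups of order d number (#elements of order d)/φ(d).
Cyclic subgroups by order — order 1: 1; order 2: 19; order 19: 1.
Total: 21.

21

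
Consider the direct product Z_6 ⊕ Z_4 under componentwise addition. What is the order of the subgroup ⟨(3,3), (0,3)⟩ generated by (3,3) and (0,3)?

|⟨(3,3)⟩| = 4 and |⟨(0,3)⟩| = 4, so |H| is a multiple of lcm(4, 4) = 4 and divides |G| = 24.
Closing under the operation: H = {(0,0), (0,1), (0,2), (0,3), (3,0), (3,1), (3,2), (3,3)}, so |H| = 8.

8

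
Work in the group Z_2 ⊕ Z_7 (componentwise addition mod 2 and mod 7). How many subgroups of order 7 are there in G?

1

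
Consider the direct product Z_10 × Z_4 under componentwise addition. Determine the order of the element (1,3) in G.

20

The order of (1,3) in Z_10 × Z_4 is lcm(ord(1) in Z_10, ord(3) in Z_4).
ord(1) = 10 and ord(3) = 4, so |⟨(1,3)⟩| = lcm(10, 4) = 20.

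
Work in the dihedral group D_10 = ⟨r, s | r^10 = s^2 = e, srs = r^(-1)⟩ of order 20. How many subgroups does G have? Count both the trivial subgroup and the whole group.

22

|G| = 20, so by Lagrange every subgroup order divides 20. Divisors: 1, 2, 4, 5, 10, 20.
Subgroups by order — order 1: 1; order 2: 11; order 4: 5; order 5: 1; order 10: 3; order 20: 1.
Total: 1 + 11 + 5 + 1 + 3 + 1 = 22.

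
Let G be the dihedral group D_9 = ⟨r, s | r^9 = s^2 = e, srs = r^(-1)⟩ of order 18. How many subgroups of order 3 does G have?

1

|G| = 18 and 3 | 18, so subgroups of order 3 are possible by Lagrange.
The subgroups of order 3 are: {e, r^3, r^6}.
So G has 1 subgroup of order 3.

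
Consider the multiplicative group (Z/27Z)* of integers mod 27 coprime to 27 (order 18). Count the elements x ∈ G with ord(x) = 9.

6

The elements of order 9 are: 4, 7, 13, 16, 22, 25.
That's 6.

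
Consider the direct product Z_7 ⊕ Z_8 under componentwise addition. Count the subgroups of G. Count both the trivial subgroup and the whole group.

|G| = 56, so by Lagrange every subgroup order divides 56. Divisors: 1, 2, 4, 7, 8, 14, 28, 56.
Subgroups by order — order 1: 1; order 2: 1; order 4: 1; order 7: 1; order 8: 1; order 14: 1; order 28: 1; order 56: 1.
Total: 1 + 1 + 1 + 1 + 1 + 1 + 1 + 1 = 8.

8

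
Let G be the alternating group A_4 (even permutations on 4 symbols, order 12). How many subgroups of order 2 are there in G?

3

|G| = 12 and 2 | 12, so subgroups of order 2 are possible by Lagrange.
The subgroups of order 2 are: {e, (1 2)(3 4)}; {e, (1 3)(2 4)}; {e, (1 4)(2 3)}.
So G has 3 subgroups of order 2.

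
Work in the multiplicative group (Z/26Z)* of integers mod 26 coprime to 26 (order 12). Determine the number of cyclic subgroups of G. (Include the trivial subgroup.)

Group the elements of G by the cyclic subgroup they generate; each cyclic subgroup of order d accounts for φ(d) elements.
Cyclic subgroups by order — order 1: 1; order 2: 1; order 3: 1; order 4: 1; order 6: 1; order 12: 1.
Total: 6.

6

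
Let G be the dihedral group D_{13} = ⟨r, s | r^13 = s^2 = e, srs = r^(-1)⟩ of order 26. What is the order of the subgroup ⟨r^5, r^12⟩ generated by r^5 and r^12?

13

|⟨r^5⟩| = 13 and |⟨r^12⟩| = 13, so |H| is a multiple of lcm(13, 13) = 13 and divides |G| = 26.
Closing under the operation: H = {e, r, r^2, r^3, r^4, r^5, r^6, r^7, r^8, r^9, r^10, r^11, r^12}, so |H| = 13.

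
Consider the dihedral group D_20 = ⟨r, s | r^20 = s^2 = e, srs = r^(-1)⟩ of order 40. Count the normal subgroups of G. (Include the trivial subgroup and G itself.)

G has 48 subgroups. Checking conjugation-invariance by order — order 1: 1/1 normal; order 2: 1/21 normal; order 4: 1/11 normal; order 5: 1/1 normal; order 8: 0/5 normal; order 10: 1/5 normal; order 20: 3/3 normal; order 40: 1/1 normal.
Total normal subgroups: 9.

9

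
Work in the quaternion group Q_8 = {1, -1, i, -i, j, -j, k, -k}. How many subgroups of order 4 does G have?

|G| = 8 and 4 | 8, so subgroups of order 4 are possible by Lagrange.
The subgroups of order 4 are: {1, -1, i, -i}; {1, -1, j, -j}; {1, -1, k, -k}.
So G has 3 subgroups of order 4.

3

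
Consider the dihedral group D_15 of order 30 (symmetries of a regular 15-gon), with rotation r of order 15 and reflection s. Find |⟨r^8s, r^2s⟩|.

|⟨r^8s⟩| = 2 and |⟨r^2s⟩| = 2, so |H| is a multiple of lcm(2, 2) = 2 and divides |G| = 30.
Closing under the operation: H = {e, r^3, r^6, r^9, r^12, r^2s, r^5s, r^8s, r^11s, r^14s}, so |H| = 10.

10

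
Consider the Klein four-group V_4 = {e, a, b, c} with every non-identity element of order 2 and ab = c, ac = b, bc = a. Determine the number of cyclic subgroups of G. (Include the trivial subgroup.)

4

Group the elements of G by the cyclic subgroup they generate; each cyclic subgroup of order d accounts for φ(d) elements.
Cyclic subgroups by order — order 1: 1; order 2: 3.
Total: 4.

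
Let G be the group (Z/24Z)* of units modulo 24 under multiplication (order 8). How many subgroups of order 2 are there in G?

7

|G| = 8 and 2 | 8, so subgroups of order 2 are possible by Lagrange.
The subgroups of order 2 are: {1, 11}; {1, 13}; {1, 17}; {1, 19}; … (7 in all).
So G has 7 subgroups of order 2.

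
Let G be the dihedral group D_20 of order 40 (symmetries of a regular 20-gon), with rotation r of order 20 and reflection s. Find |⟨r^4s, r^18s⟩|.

|⟨r^4s⟩| = 2 and |⟨r^18s⟩| = 2, so |H| is a multiple of lcm(2, 2) = 2 and divides |G| = 40.
Closing under the operation: H = {e, r^2, r^4, r^6, r^8, r^10, r^12, r^14, r^16, r^18, s, r^2s, r^4s, r^6s, r^8s, r^10s, r^12s, r^14s, r^16s, r^18s}, so |H| = 20.

20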